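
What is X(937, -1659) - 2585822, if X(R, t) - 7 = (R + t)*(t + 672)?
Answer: -1873201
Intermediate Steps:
X(R, t) = 7 + (672 + t)*(R + t) (X(R, t) = 7 + (R + t)*(t + 672) = 7 + (R + t)*(672 + t) = 7 + (672 + t)*(R + t))
X(937, -1659) - 2585822 = (7 + (-1659)² + 672*937 + 672*(-1659) + 937*(-1659)) - 2585822 = (7 + 2752281 + 629664 - 1114848 - 1554483) - 2585822 = 712621 - 2585822 = -1873201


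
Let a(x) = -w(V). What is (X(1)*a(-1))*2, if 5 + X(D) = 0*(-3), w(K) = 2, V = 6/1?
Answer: 20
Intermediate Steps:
V = 6 (V = 6*1 = 6)
X(D) = -5 (X(D) = -5 + 0*(-3) = -5 + 0 = -5)
a(x) = -2 (a(x) = -1*2 = -2)
(X(1)*a(-1))*2 = -5*(-2)*2 = 10*2 = 20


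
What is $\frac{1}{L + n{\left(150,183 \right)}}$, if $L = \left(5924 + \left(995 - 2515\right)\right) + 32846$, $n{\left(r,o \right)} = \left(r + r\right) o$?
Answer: $\frac{1}{92150} \approx 1.0852 \cdot 10^{-5}$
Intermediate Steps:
$n{\left(r,o \right)} = 2 o r$ ($n{\left(r,o \right)} = 2 r o = 2 o r$)
$L = 37250$ ($L = \left(5924 + \left(995 - 2515\right)\right) + 32846 = \left(5924 - 1520\right) + 32846 = 4404 + 32846 = 37250$)
$\frac{1}{L + n{\left(150,183 \right)}} = \frac{1}{37250 + 2 \cdot 183 \cdot 150} = \frac{1}{37250 + 54900} = \frac{1}{92150}$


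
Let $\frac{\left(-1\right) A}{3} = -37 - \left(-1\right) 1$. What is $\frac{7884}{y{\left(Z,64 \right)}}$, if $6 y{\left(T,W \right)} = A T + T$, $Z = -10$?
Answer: $- \frac{23652}{545} \approx -43.398$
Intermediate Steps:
$A = 108$ ($A = - 3 \left(-37 - \left(-1\right) 1\right) = - 3 \left(-37 - -1\right) = - 3 \left(-37 + 1\right) = \left(-3\right) \left(-36\right) = 108$)
$y{\left(T,W \right)} = \frac{109 T}{6}$ ($y{\left(T,W \right)} = \frac{108 T + T}{6} = \frac{109 T}{6}$)
$\frac{7884}{y{\left(Z,64 \right)}} = \frac{7884}{\frac{109}{6} \left(-10\right)} = \frac{7884}{- \frac{545}{3}} = 7884 \left(- \frac{3}{545}\right) = - \frac{23652}{545}$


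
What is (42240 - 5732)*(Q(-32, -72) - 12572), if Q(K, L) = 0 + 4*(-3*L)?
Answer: -427435664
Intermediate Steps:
Q(K, L) = -12*L (Q(K, L) = 0 - 12*L = -12*L)
(42240 - 5732)*(Q(-32, -72) - 12572) = (42240 - 5732)*(-12*(-72) - 12572) = 36508*(864 - 12572) = 36508*(-11708) = -427435664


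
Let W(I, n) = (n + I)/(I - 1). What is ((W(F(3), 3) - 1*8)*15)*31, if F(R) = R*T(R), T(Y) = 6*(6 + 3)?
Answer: -522195/161 ≈ -3243.4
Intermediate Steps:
T(Y) = 54 (T(Y) = 6*9 = 54)
F(R) = 54*R (F(R) = R*54 = 54*R)
W(I, n) = (I + n)/(-1 + I)
((W(F(3), 3) - 1*8)*15)*31 = (((54*3 + 3)/(-1 + 54*3) - 1*8)*15)*31 = (((162 + 3)/(-1 + 162) - 8)*15)*31 = ((165/161 - 8)*15)*31 = -1123/161*15*31 = -16845/161*31 = -522195/161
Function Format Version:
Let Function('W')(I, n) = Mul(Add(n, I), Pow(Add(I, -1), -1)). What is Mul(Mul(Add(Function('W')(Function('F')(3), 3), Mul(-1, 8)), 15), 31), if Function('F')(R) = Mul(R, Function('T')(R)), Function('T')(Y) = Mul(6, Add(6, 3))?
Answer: Rational(-522195, 161) ≈ -3243.4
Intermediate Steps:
Function('T')(Y) = 54 (Function('T')(Y) = Mul(6, 9) = 54)
Function('F')(R) = Mul(54, R) (Function('F')(R) = Mul(R, 54) = Mul(54, R))
Function('W')(I, n) = Mul(Pow(Add(-1, I), -1), Add(I, n)) (Function('W')(I, n) = Mul(Add(I, n), Pow(Add(-1, I), -1)) = Mul(Pow(Add(-1, I), -1), Add(I, n)))
Mul(Mul(Add(Function('W')(Function('F')(3), 3), Mul(-1, 8)), 15), 31) = Mul(Mul(Add(Mul(Pow(Add(-1, Mul(54, 3)), -1), Add(Mul(54, 3), 3)), Mul(-1, 8)), 15), 31) = Mul(Mul(Add(Mul(Pow(Add(-1, 162), -1), Add(162, 3)), -8), 15), 31) = Mul(Mul(Add(Mul(Pow(161, -1), 165), -8), 15), 31) = Mul(Mul(Add(Mul(Rational(1, 161), 165), -8), 15), 31) = Mul(Mul(Add(Rational(165, 161), -8), 15), 31) = Mul(Mul(Rational(-1123, 161), 15), 31) = Mul(Rational(-16845, 161), 31) = Rational(-522195, 161)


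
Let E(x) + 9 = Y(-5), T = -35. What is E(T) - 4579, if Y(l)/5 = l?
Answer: -4613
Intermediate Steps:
Y(l) = 5*l
E(x) = -34 (E(x) = -9 + 5*(-5) = -9 - 25 = -34)
E(T) - 4579 = -34 - 4579 = -4613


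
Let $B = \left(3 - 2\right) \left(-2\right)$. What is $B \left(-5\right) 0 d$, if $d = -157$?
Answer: $0$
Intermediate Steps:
$B = -2$ ($B = 1 \left(-2\right) = -2$)
$B \left(-5\right) 0 d = \left(-2\right) \left(-5\right) 0 \left(-157\right) = 10 \cdot 0 \left(-157\right) = 0 \left(-157\right) = 0$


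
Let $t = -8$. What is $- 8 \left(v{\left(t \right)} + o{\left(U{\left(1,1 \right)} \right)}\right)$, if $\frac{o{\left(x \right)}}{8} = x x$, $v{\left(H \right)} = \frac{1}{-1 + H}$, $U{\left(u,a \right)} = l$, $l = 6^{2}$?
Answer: $- \frac{746488}{9} \approx -82943.0$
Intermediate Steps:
$l = 36$
$U{\left(u,a \right)} = 36$
$o{\left(x \right)} = 8 x^{2}$ ($o{\left(x \right)} = 8 x x = 8 x^{2}$)
$- 8 \left(v{\left(t \right)} + o{\left(U{\left(1,1 \right)} \right)}\right) = - 8 \left(\frac{1}{-1 - 8} + 8 \cdot 36^{2}\right) = - 8 \left(\frac{1}{-9} + 8 \cdot 1296\right) = - 8 \left(- \frac{1}{9} + 10368\right) = \left(-8\right) \frac{93311}{9} = - \frac{746488}{9}$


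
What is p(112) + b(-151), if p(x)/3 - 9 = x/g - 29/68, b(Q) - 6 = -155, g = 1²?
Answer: 14465/68 ≈ 212.72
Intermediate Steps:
g = 1
b(Q) = -149 (b(Q) = 6 - 155 = -149)
p(x) = 1749/68 + 3*x (p(x) = 27 + 3*(x/1 - 29/68) = 27 + 3*(x*1 - 29*1/68) = 27 + 3*(x - 29/68) = 27 + 3*(-29/68 + x) = 27 + (-87/68 + 3*x) = 1749/68 + 3*x)
p(112) + b(-151) = (1749/68 + 3*112) - 149 = (1749/68 + 336) - 149 = 24597/68 - 149 = 14465/68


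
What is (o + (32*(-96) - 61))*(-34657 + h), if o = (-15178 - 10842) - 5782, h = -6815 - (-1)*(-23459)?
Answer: 2268364485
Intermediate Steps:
h = -30274 (h = -6815 - 1*23459 = -6815 - 23459 = -30274)
o = -31802 (o = -26020 - 5782 = -31802)
(o + (32*(-96) - 61))*(-34657 + h) = (-31802 + (32*(-96) - 61))*(-34657 - 30274) = (-31802 + (-3072 - 61))*(-64931) = (-31802 - 3133)*(-64931) = -34935*(-64931) = 2268364485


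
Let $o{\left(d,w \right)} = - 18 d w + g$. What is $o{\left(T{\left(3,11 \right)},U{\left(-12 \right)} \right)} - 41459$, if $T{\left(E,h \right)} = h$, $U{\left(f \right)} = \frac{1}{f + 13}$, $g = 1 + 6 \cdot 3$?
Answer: $-41638$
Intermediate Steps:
$g = 19$ ($g = 1 + 18 = 19$)
$U{\left(f \right)} = \frac{1}{13 + f}$
$o{\left(d,w \right)} = 19 - 18 d w$ ($o{\left(d,w \right)} = - 18 d w + 19 = 19 - 18 d w$)
$o{\left(T{\left(3,11 \right)},U{\left(-12 \right)} \right)} - 41459 = \left(19 - \frac{198}{13 - 12}\right) - 41459 = \left(19 - \frac{198}{1}\right) - 41459 = \left(19 - 198 \cdot 1\right) - 41459 = \left(19 - 198\right) - 41459 = -179 - 41459 = -41638$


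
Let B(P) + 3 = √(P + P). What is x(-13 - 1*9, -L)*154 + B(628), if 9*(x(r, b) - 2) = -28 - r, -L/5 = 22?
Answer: 607/3 + 2*√314 ≈ 237.77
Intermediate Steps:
L = -110 (L = -5*22 = -110)
x(r, b) = -10/9 - r/9 (x(r, b) = 2 + (-28 - r)/9 = 2 + (-28/9 - r/9) = -10/9 - r/9)
B(P) = -3 + √2*√P (B(P) = -3 + √(P + P) = -3 + √(2*P) = -3 + √2*√P)
x(-13 - 1*9, -L)*154 + B(628) = (-10/9 - (-13 - 1*9)/9)*154 + (-3 + √2*√628) = (-10/9 - (-13 - 9)/9)*154 + (-3 + √2*(2*√157)) = (-10/9 - ⅑*(-22))*154 + (-3 + 2*√314) = (-10/9 + 22/9)*154 + (-3 + 2*√314) = (4/3)*154 + (-3 + 2*√314) = 616/3 + (-3 + 2*√314) = 607/3 + 2*√314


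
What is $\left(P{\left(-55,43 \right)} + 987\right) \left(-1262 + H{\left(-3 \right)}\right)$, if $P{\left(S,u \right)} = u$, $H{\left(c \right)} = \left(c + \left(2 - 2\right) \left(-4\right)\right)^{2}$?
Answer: $-1290590$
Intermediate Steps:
$H{\left(c \right)} = c^{2}$ ($H{\left(c \right)} = \left(c + 0 \left(-4\right)\right)^{2} = \left(c + 0\right)^{2} = c^{2}$)
$\left(P{\left(-55,43 \right)} + 987\right) \left(-1262 + H{\left(-3 \right)}\right) = \left(43 + 987\right) \left(-1262 + \left(-3\right)^{2}\right) = 1030 \left(-1262 + 9\right) = 1030 \left(-1253\right) = -1290590$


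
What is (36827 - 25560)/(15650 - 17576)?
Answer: -11267/1926 ≈ -5.8499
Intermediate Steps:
(36827 - 25560)/(15650 - 17576) = 11267/(-1926) = 11267*(-1/1926) = -11267/1926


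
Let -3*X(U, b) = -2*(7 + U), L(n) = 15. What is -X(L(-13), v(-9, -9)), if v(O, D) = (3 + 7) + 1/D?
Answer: -44/3 ≈ -14.667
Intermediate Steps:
v(O, D) = 10 + 1/D
X(U, b) = 14/3 + 2*U/3 (X(U, b) = -(-2)*(7 + U)/3 = -(-14 - 2*U)/3 = 14/3 + 2*U/3)
-X(L(-13), v(-9, -9)) = -(14/3 + (2/3)*15) = -(14/3 + 10) = -1*44/3 = -44/3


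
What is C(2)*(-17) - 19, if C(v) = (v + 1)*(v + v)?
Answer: -223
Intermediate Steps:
C(v) = 2*v*(1 + v) (C(v) = (1 + v)*(2*v) = 2*v*(1 + v))
C(2)*(-17) - 19 = (2*2*(1 + 2))*(-17) - 19 = (2*2*3)*(-17) - 19 = 12*(-17) - 19 = -204 - 19 = -223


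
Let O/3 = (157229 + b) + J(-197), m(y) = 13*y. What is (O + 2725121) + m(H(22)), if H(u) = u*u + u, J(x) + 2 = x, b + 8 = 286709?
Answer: 4062892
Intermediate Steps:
b = 286701 (b = -8 + 286709 = 286701)
J(x) = -2 + x
H(u) = u + u² (H(u) = u² + u = u + u²)
O = 1331193 (O = 3*((157229 + 286701) + (-2 - 197)) = 3*(443930 - 199) = 3*443731 = 1331193)
(O + 2725121) + m(H(22)) = (1331193 + 2725121) + 13*(22*(1 + 22)) = 4056314 + 13*(22*23) = 4056314 + 13*506 = 4056314 + 6578 = 4062892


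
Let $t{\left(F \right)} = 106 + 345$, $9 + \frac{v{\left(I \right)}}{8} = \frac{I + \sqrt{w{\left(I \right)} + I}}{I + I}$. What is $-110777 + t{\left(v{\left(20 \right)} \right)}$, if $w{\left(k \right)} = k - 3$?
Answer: $-110326$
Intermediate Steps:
$w{\left(k \right)} = -3 + k$ ($w{\left(k \right)} = k - 3 = -3 + k$)
$v{\left(I \right)} = -72 + \frac{4 \left(I + \sqrt{-3 + 2 I}\right)}{I}$ ($v{\left(I \right)} = -72 + 8 \frac{I + \sqrt{\left(-3 + I\right) + I}}{I + I} = -72 + 8 \frac{I + \sqrt{-3 + 2 I}}{2 I} = -72 + \frac{4 \left(I + \sqrt{-3 + 2 I}\right)}{I}$)
$t{\left(F \right)} = 451$
$-110777 + t{\left(v{\left(20 \right)} \right)} = -110777 + 451 = -110326$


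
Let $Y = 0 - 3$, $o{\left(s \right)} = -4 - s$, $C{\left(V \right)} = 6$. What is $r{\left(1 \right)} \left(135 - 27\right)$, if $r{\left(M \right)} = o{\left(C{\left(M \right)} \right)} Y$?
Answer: $3240$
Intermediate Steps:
$Y = -3$
$r{\left(M \right)} = 30$ ($r{\left(M \right)} = \left(-4 - 6\right) \left(-3\right) = \left(-10\right) \left(-3\right) = 30$)
$r{\left(1 \right)} \left(135 - 27\right) = 30 \left(135 - 27\right) = 30 \cdot 108 = 3240$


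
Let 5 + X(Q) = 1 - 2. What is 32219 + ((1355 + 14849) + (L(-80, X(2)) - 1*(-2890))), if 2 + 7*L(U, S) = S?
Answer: 359183/7 ≈ 51312.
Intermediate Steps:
X(Q) = -6 (X(Q) = -5 + (1 - 2) = -5 - 1 = -6)
L(U, S) = -2/7 + S/7
32219 + ((1355 + 14849) + (L(-80, X(2)) - 1*(-2890))) = 32219 + ((1355 + 14849) + ((-2/7 + (⅐)*(-6)) - 1*(-2890))) = 32219 + (16204 + ((-2/7 - 6/7) + 2890)) = 32219 + (16204 + (-8/7 + 2890)) = 32219 + (16204 + 20222/7) = 32219 + 133650/7 = 359183/7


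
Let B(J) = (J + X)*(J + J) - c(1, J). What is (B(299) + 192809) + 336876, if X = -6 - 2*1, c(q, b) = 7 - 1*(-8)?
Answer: 703688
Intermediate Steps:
c(q, b) = 15 (c(q, b) = 7 + 8 = 15)
X = -8 (X = -6 - 2 = -8)
B(J) = -15 + 2*J*(-8 + J) (B(J) = (J - 8)*(J + J) - 1*15 = (-8 + J)*(2*J) - 15 = 2*J*(-8 + J) - 15 = -15 + 2*J*(-8 + J))
(B(299) + 192809) + 336876 = ((-15 - 16*299 + 2*299**2) + 192809) + 336876 = ((-15 - 4784 + 2*89401) + 192809) + 336876 = ((-15 - 4784 + 178802) + 192809) + 336876 = (174003 + 192809) + 336876 = 366812 + 336876 = 703688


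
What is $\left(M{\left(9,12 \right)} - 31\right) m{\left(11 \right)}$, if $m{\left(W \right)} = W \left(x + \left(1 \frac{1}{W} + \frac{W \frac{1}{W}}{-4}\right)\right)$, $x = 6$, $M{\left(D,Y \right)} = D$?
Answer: $- \frac{2827}{2} \approx -1413.5$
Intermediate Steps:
$m{\left(W \right)} = W \left(\frac{23}{4} + \frac{1}{W}\right)$ ($m{\left(W \right)} = W \left(6 + \left(1 \frac{1}{W} + \frac{W \frac{1}{W}}{-4}\right)\right) = W \left(6 + \left(\frac{1}{W} + 1 \left(- \frac{1}{4}\right)\right)\right) = W \left(6 - \left(\frac{1}{4} - \frac{1}{W}\right)\right) = W \left(\frac{23}{4} + \frac{1}{W}\right)$)
$\left(M{\left(9,12 \right)} - 31\right) m{\left(11 \right)} = \left(9 - 31\right) \left(1 + \frac{23}{4} \cdot 11\right) = - 22 \left(1 + \frac{253}{4}\right) = \left(-22\right) \frac{257}{4} = - \frac{2827}{2}$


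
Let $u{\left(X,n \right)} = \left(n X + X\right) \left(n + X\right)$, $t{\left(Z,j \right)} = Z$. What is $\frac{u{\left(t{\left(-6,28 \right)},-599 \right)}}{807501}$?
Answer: $- \frac{723580}{269167} \approx -2.6882$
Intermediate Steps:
$u{\left(X,n \right)} = \left(X + n\right) \left(X + X n\right)$ ($u{\left(X,n \right)} = \left(X n + X\right) \left(X + n\right) = \left(X + X n\right) \left(X + n\right) = \left(X + n\right) \left(X + X n\right)$)
$\frac{u{\left(t{\left(-6,28 \right)},-599 \right)}}{807501} = \frac{\left(-6\right) \left(-6 - 599 + \left(-599\right)^{2} - -3594\right)}{807501} = - 6 \left(-6 - 599 + 358801 + 3594\right) \frac{1}{807501} = \left(-6\right) 361790 \cdot \frac{1}{807501} = \left(-2170740\right) \frac{1}{807501} = - \frac{723580}{269167}$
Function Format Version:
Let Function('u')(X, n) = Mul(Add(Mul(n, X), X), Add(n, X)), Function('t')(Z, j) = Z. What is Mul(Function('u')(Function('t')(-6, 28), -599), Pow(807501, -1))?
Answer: Rational(-723580, 269167) ≈ -2.6882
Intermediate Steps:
Function('u')(X, n) = Mul(Add(X, n), Add(X, Mul(X, n))) (Function('u')(X, n) = Mul(Add(Mul(X, n), X), Add(X, n)) = Mul(Add(X, Mul(X, n)), Add(X, n)) = Mul(Add(X, n), Add(X, Mul(X, n))))
Mul(Function('u')(Function('t')(-6, 28), -599), Pow(807501, -1)) = Mul(Mul(-6, Add(-6, -599, Pow(-599, 2), Mul(-6, -599))), Pow(807501, -1)) = Mul(Mul(-6, Add(-6, -599, 358801, 3594)), Rational(1, 807501)) = Mul(Mul(-6, 361790), Rational(1, 807501)) = Mul(-2170740, Rational(1, 807501)) = Rational(-723580, 269167)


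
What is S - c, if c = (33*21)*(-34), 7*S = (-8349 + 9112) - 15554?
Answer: 21449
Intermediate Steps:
S = -2113 (S = ((-8349 + 9112) - 15554)/7 = (763 - 15554)/7 = (⅐)*(-14791) = -2113)
c = -23562 (c = 693*(-34) = -23562)
S - c = -2113 - 1*(-23562) = -2113 + 23562 = 21449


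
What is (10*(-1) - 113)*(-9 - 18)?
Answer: 3321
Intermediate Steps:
(10*(-1) - 113)*(-9 - 18) = (-10 - 113)*(-27) = -123*(-27) = 3321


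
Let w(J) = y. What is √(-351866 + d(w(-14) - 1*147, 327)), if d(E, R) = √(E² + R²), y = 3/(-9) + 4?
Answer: √(-3166794 + 3*√1147261)/3 ≈ 592.88*I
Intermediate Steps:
y = 11/3 (y = 3*(-⅑) + 4 = -⅓ + 4 = 11/3 ≈ 3.6667)
w(J) = 11/3
√(-351866 + d(w(-14) - 1*147, 327)) = √(-351866 + √((11/3 - 1*147)² + 327²)) = √(-351866 + √((11/3 - 147)² + 106929)) = √(-351866 + √((-430/3)² + 106929)) = √(-351866 + √(184900/9 + 106929)) = √(-351866 + √(1147261/9)) = √(-351866 + √1147261/3)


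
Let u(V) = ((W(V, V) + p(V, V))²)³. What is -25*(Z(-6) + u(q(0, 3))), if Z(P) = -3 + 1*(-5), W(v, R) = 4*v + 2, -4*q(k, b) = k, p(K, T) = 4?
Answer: -1166200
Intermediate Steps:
q(k, b) = -k/4
W(v, R) = 2 + 4*v
Z(P) = -8 (Z(P) = -3 - 5 = -8)
u(V) = (6 + 4*V)⁶ (u(V) = (((2 + 4*V) + 4)²)³ = ((6 + 4*V)²)³ = (6 + 4*V)⁶)
-25*(Z(-6) + u(q(0, 3))) = -25*(-8 + 64*(3 + 2*(-¼*0))⁶) = -25*(-8 + 64*(3 + 2*0)⁶) = -25*(-8 + 64*(3 + 0)⁶) = -25*(-8 + 64*3⁶) = -25*(-8 + 64*729) = -25*(-8 + 46656) = -25*46648 = -1166200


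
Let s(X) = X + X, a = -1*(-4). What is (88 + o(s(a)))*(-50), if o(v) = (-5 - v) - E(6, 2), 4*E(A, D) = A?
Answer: -3675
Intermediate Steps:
E(A, D) = A/4
a = 4
s(X) = 2*X
o(v) = -13/2 - v (o(v) = (-5 - v) - 6/4 = (-5 - v) - 1*3/2 = (-5 - v) - 3/2 = -13/2 - v)
(88 + o(s(a)))*(-50) = (88 + (-13/2 - 2*4))*(-50) = (88 + (-13/2 - 1*8))*(-50) = (88 + (-13/2 - 8))*(-50) = (88 - 29/2)*(-50) = (147/2)*(-50) = -3675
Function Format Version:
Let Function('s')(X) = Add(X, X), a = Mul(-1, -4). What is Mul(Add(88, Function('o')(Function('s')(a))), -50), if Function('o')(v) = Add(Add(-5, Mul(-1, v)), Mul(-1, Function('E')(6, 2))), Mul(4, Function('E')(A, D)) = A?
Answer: -3675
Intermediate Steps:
Function('E')(A, D) = Mul(Rational(1, 4), A)
a = 4
Function('s')(X) = Mul(2, X)
Function('o')(v) = Add(Rational(-13, 2), Mul(-1, v)) (Function('o')(v) = Add(Add(-5, Mul(-1, v)), Mul(-1, Mul(Rational(1, 4), 6))) = Add(Add(-5, Mul(-1, v)), Mul(-1, Rational(3, 2))) = Add(Add(-5, Mul(-1, v)), Rational(-3, 2)) = Add(Rational(-13, 2), Mul(-1, v)))
Mul(Add(88, Function('o')(Function('s')(a))), -50) = Mul(Add(88, Add(Rational(-13, 2), Mul(-1, Mul(2, 4)))), -50) = Mul(Add(88, Add(Rational(-13, 2), Mul(-1, 8))), -50) = Mul(Add(88, Add(Rational(-13, 2), -8)), -50) = Mul(Add(88, Rational(-29, 2)), -50) = Mul(Rational(147, 2), -50) = -3675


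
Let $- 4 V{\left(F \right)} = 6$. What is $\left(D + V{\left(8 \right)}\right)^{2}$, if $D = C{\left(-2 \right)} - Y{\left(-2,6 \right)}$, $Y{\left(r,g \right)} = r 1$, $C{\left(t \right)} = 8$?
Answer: $\frac{289}{4} \approx 72.25$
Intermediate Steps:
$Y{\left(r,g \right)} = r$
$V{\left(F \right)} = - \frac{3}{2}$ ($V{\left(F \right)} = \left(- \frac{1}{4}\right) 6 = - \frac{3}{2}$)
$D = 10$ ($D = 8 - -2 = 8 + 2 = 10$)
$\left(D + V{\left(8 \right)}\right)^{2} = \left(10 - \frac{3}{2}\right)^{2} = \left(\frac{17}{2}\right)^{2} = \frac{289}{4}$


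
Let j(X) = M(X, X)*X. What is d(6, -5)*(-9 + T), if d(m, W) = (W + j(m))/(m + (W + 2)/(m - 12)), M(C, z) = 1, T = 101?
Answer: 184/13 ≈ 14.154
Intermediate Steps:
j(X) = X (j(X) = 1*X = X)
d(m, W) = (W + m)/(m + (2 + W)/(-12 + m)) (d(m, W) = (W + m)/(m + (W + 2)/(m - 12)) = (W + m)/(m + (2 + W)/(-12 + m)))
d(6, -5)*(-9 + T) = ((6² - 12*(-5) - 12*6 - 5*6)/(2 - 5 + 6² - 12*6))*(-9 + 101) = ((36 + 60 - 72 - 30)/(2 - 5 + 36 - 72))*92 = (-6/(-39))*92 = -1/39*(-6)*92 = (2/13)*92 = 184/13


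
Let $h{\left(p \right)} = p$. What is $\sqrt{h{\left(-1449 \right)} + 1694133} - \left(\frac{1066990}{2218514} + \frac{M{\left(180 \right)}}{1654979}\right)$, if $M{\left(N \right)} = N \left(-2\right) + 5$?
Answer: $- \frac{882529235370}{1835797040603} + 6 \sqrt{47019} \approx 1300.6$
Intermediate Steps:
$M{\left(N \right)} = 5 - 2 N$ ($M{\left(N \right)} = - 2 N + 5 = 5 - 2 N$)
$\sqrt{h{\left(-1449 \right)} + 1694133} - \left(\frac{1066990}{2218514} + \frac{M{\left(180 \right)}}{1654979}\right) = \sqrt{-1449 + 1694133} - \left(\frac{1066990}{2218514} + \frac{5 - 360}{1654979}\right) = \sqrt{1692684} - \left(1066990 \cdot \frac{1}{2218514} + \left(5 - 360\right) \frac{1}{1654979}\right) = 6 \sqrt{47019} - \left(\frac{533495}{1109257} - \frac{355}{1654979}\right) = 6 \sqrt{47019} - \frac{882529235370}{1835797040603} = - \frac{882529235370}{1835797040603} + 6 \sqrt{47019}$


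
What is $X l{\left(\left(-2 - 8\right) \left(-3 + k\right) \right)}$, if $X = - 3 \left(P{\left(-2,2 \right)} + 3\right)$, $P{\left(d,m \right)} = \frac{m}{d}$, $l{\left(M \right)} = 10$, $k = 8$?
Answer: $-60$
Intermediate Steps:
$X = -6$ ($X = - 3 \left(\frac{2}{-2} + 3\right) = - 3 \left(2 \left(- \frac{1}{2}\right) + 3\right) = - 3 \left(-1 + 3\right) = \left(-3\right) 2 = -6$)
$X l{\left(\left(-2 - 8\right) \left(-3 + k\right) \right)} = \left(-6\right) 10 = -60$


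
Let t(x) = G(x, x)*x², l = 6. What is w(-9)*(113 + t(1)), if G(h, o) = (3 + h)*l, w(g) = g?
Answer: -1233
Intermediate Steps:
G(h, o) = 18 + 6*h (G(h, o) = (3 + h)*6 = 18 + 6*h)
t(x) = x²*(18 + 6*x) (t(x) = (18 + 6*x)*x² = x²*(18 + 6*x))
w(-9)*(113 + t(1)) = -9*(113 + 6*1²*(3 + 1)) = -9*(113 + 6*1*4) = -9*(113 + 24) = -9*137 = -1233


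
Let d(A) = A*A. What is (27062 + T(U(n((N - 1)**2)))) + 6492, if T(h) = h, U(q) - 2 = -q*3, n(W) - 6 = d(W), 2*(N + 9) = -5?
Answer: -635267/16 ≈ -39704.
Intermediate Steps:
N = -23/2 (N = -9 + (1/2)*(-5) = -9 - 5/2 = -23/2 ≈ -11.500)
d(A) = A**2
n(W) = 6 + W**2
U(q) = 2 - 3*q (U(q) = 2 - q*3 = 2 - 3*q)
(27062 + T(U(n((N - 1)**2)))) + 6492 = (27062 + (2 - 3*(6 + ((-23/2 - 1)**2)**2))) + 6492 = (27062 + (2 - 3*(6 + ((-25/2)**2)**2))) + 6492 = (27062 + (2 - 3*(6 + (625/4)**2))) + 6492 = (27062 + (2 - 3*(6 + 390625/16))) + 6492 = (27062 + (2 - 3*390721/16)) + 6492 = (27062 + (2 - 1172163/16)) + 6492 = (27062 - 1172131/16) + 6492 = -739139/16 + 6492 = -635267/16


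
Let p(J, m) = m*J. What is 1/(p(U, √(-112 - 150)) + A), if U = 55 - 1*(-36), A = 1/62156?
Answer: 62156/8382048935888993 - 351566518576*I*√262/8382048935888993 ≈ 7.4154e-12 - 0.0006789*I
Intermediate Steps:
A = 1/62156 ≈ 1.6089e-5
U = 91 (U = 55 + 36 = 91)
p(J, m) = J*m
1/(p(U, √(-112 - 150)) + A) = 1/(91*√(-112 - 150) + 1/62156) = 1/(91*√(-262) + 1/62156) = 1/(91*(I*√262) + 1/62156) = 1/(91*I*√262 + 1/62156) = 1/(1/62156 + 91*I*√262)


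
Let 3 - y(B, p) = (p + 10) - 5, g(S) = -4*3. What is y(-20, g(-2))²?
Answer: 100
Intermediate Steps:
g(S) = -12
y(B, p) = -2 - p (y(B, p) = 3 - ((p + 10) - 5) = 3 - ((10 + p) - 5) = 3 - (5 + p) = 3 + (-5 - p) = -2 - p)
y(-20, g(-2))² = (-2 - 1*(-12))² = (-2 + 12)² = 10² = 100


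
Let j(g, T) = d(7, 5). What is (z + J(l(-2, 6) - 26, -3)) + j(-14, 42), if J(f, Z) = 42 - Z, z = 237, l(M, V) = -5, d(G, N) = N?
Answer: 287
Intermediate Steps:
j(g, T) = 5
(z + J(l(-2, 6) - 26, -3)) + j(-14, 42) = (237 + (42 - 1*(-3))) + 5 = (237 + (42 + 3)) + 5 = (237 + 45) + 5 = 282 + 5 = 287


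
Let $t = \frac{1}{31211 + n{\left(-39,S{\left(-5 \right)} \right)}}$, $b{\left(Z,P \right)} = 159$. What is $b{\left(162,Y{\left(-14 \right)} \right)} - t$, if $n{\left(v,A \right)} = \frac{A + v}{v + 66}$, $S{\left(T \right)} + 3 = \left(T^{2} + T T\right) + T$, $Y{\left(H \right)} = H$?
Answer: $\frac{44663091}{280900} \approx 159.0$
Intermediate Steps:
$S{\left(T \right)} = -3 + T + 2 T^{2}$ ($S{\left(T \right)} = -3 + \left(\left(T^{2} + T T\right) + T\right) = -3 + \left(\left(T^{2} + T^{2}\right) + T\right) = -3 + \left(2 T^{2} + T\right) = -3 + \left(T + 2 T^{2}\right) = -3 + T + 2 T^{2}$)
$n{\left(v,A \right)} = \frac{A + v}{66 + v}$
$t = \frac{9}{280900}$ ($t = \frac{1}{31211 + \frac{\left(-3 - 5 + 2 \left(-5\right)^{2}\right) - 39}{66 - 39}} = \frac{1}{31211 + \frac{\left(-3 - 5 + 2 \cdot 25\right) - 39}{27}} = \frac{1}{31211 + \frac{\left(-3 - 5 + 50\right) - 39}{27}} = \frac{1}{31211 + \frac{42 - 39}{27}} = \frac{1}{31211 + \frac{1}{27} \cdot 3} = \frac{1}{31211 + \frac{1}{9}} = \frac{1}{\frac{280900}{9}} = \frac{9}{280900} \approx 3.204 \cdot 10^{-5}$)
$b{\left(162,Y{\left(-14 \right)} \right)} - t = 159 - \frac{9}{280900} = \frac{44663091}{280900}$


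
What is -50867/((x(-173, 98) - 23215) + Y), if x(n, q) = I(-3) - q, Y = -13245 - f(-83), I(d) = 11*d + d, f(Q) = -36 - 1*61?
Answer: 50867/36497 ≈ 1.3937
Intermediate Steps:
f(Q) = -97 (f(Q) = -36 - 61 = -97)
I(d) = 12*d
Y = -13148 (Y = -13245 - 1*(-97) = -13245 + 97 = -13148)
x(n, q) = -36 - q (x(n, q) = 12*(-3) - q = -36 - q)
-50867/((x(-173, 98) - 23215) + Y) = -50867/(((-36 - 1*98) - 23215) - 13148) = -50867/(((-36 - 98) - 23215) - 13148) = -50867/((-134 - 23215) - 13148) = -50867/(-23349 - 13148) = -50867/(-36497) = -50867*(-1/36497) = 50867/36497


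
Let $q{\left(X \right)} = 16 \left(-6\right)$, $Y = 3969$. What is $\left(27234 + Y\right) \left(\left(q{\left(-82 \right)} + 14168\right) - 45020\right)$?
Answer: $-965670444$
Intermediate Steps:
$q{\left(X \right)} = -96$
$\left(27234 + Y\right) \left(\left(q{\left(-82 \right)} + 14168\right) - 45020\right) = \left(27234 + 3969\right) \left(\left(-96 + 14168\right) - 45020\right) = 31203 \left(14072 - 45020\right) = 31203 \left(-30948\right) = -965670444$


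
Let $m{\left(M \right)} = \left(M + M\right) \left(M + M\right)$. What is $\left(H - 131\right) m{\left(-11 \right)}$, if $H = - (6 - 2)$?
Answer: $-65340$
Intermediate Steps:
$H = -4$ ($H = \left(-1\right) 4 = -4$)
$m{\left(M \right)} = 4 M^{2}$ ($m{\left(M \right)} = 2 M 2 M = 4 M^{2}$)
$\left(H - 131\right) m{\left(-11 \right)} = \left(-4 - 131\right) 4 \left(-11\right)^{2} = - 135 \cdot 4 \cdot 121 = \left(-135\right) 484 = -65340$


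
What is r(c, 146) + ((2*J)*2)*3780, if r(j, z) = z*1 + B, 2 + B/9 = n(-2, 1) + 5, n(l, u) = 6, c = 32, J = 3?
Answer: 45587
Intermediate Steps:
B = 81 (B = -18 + 9*(6 + 5) = -18 + 9*11 = -18 + 99 = 81)
r(j, z) = 81 + z (r(j, z) = z*1 + 81 = z + 81 = 81 + z)
r(c, 146) + ((2*J)*2)*3780 = (81 + 146) + ((2*3)*2)*3780 = 227 + (6*2)*3780 = 227 + 12*3780 = 227 + 45360 = 45587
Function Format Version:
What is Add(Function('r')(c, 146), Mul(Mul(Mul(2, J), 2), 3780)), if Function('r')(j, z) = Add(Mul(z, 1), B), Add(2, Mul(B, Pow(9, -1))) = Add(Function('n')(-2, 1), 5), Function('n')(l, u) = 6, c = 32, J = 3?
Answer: 45587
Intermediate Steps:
B = 81 (B = Add(-18, Mul(9, Add(6, 5))) = Add(-18, Mul(9, 11)) = Add(-18, 99) = 81)
Function('r')(j, z) = Add(81, z) (Function('r')(j, z) = Add(Mul(z, 1), 81) = Add(z, 81) = Add(81, z))
Add(Function('r')(c, 146), Mul(Mul(Mul(2, J), 2), 3780)) = Add(Add(81, 146), Mul(Mul(Mul(2, 3), 2), 3780)) = Add(227, Mul(Mul(6, 2), 3780)) = Add(227, Mul(12, 3780)) = Add(227, 45360) = 45587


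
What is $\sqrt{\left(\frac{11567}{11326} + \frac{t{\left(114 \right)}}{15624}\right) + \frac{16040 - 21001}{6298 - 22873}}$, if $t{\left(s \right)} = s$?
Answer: $\frac{\sqrt{1798882370217537423}}{1163916390} \approx 1.1523$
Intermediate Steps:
$\sqrt{\left(\frac{11567}{11326} + \frac{t{\left(114 \right)}}{15624}\right) + \frac{16040 - 21001}{6298 - 22873}} = \sqrt{\left(\frac{11567}{11326} + \frac{114}{15624}\right) + \frac{16040 - 21001}{6298 - 22873}} = \sqrt{\left(11567 \cdot \frac{1}{11326} + 114 \cdot \frac{1}{15624}\right) - \frac{4961}{-16575}} = \sqrt{\left(\frac{11567}{11326} + \frac{19}{2604}\right) - - \frac{4961}{16575}} = \sqrt{\frac{2166833}{2106636} + \frac{4961}{16575}} = \sqrt{\frac{15455426057}{11639163900}} = \frac{\sqrt{1798882370217537423}}{1163916390}$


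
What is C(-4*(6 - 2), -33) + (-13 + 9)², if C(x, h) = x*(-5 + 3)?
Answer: 48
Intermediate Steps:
C(x, h) = -2*x (C(x, h) = x*(-2) = -2*x)
C(-4*(6 - 2), -33) + (-13 + 9)² = -(-8)*(6 - 2) + (-13 + 9)² = -(-8)*4 + (-4)² = -2*(-16) + 16 = 32 + 16 = 48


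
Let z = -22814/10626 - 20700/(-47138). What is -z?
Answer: 2777429/1626261 ≈ 1.7079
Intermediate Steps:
z = -2777429/1626261 (z = -22814*1/10626 - 20700*(-1/47138) = -1037/483 + 10350/23569 = -2777429/1626261 ≈ -1.7079)
-z = -1*(-2777429/1626261) = 2777429/1626261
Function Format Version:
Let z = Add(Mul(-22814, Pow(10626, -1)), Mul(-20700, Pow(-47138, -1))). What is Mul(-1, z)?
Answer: Rational(2777429, 1626261) ≈ 1.7079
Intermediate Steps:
z = Rational(-2777429, 1626261) (z = Add(Mul(-22814, Rational(1, 10626)), Mul(-20700, Rational(-1, 47138))) = Add(Rational(-1037, 483), Rational(10350, 23569)) = Rational(-2777429, 1626261) ≈ -1.7079)
Mul(-1, z) = Mul(-1, Rational(-2777429, 1626261)) = Rational(2777429, 1626261)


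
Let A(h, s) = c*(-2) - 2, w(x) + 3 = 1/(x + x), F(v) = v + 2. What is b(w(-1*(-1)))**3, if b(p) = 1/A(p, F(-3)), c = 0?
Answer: -1/8 ≈ -0.12500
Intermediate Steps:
F(v) = 2 + v
w(x) = -3 + 1/(2*x) (w(x) = -3 + 1/(x + x) = -3 + 1/(2*x))
A(h, s) = -2 (A(h, s) = 0*(-2) - 2 = 0 - 2 = -2)
b(p) = -1/2 (b(p) = 1/(-2) = -1/2)
b(w(-1*(-1)))**3 = (-1/2)**3 = -1/8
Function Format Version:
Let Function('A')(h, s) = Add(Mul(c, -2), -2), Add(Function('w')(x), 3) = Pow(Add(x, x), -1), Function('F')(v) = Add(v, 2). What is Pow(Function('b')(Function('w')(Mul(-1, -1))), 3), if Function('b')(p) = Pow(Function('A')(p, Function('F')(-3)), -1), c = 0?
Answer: Rational(-1, 8) ≈ -0.12500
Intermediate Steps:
Function('F')(v) = Add(2, v)
Function('w')(x) = Add(-3, Mul(Rational(1, 2), Pow(x, -1))) (Function('w')(x) = Add(-3, Pow(Add(x, x), -1)) = Add(-3, Pow(Mul(2, x), -1)) = Add(-3, Mul(Rational(1, 2), Pow(x, -1))))
Function('A')(h, s) = -2 (Function('A')(h, s) = Add(Mul(0, -2), -2) = Add(0, -2) = -2)
Function('b')(p) = Rational(-1, 2) (Function('b')(p) = Pow(-2, -1) = Rational(-1, 2))
Pow(Function('b')(Function('w')(Mul(-1, -1))), 3) = Pow(Rational(-1, 2), 3) = Rational(-1, 8)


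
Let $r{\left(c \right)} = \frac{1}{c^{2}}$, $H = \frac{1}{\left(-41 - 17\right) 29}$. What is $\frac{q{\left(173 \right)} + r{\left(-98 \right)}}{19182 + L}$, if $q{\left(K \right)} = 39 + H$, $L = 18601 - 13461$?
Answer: $\frac{314997635}{196447918408} \approx 0.0016035$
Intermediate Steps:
$L = 5140$
$H = - \frac{1}{1682}$ ($H = \frac{1}{-58} \cdot \frac{1}{29} = \left(- \frac{1}{58}\right) \frac{1}{29} = - \frac{1}{1682} \approx -0.00059453$)
$q{\left(K \right)} = \frac{65597}{1682}$ ($q{\left(K \right)} = 39 - \frac{1}{1682} = \frac{65597}{1682}$)
$r{\left(c \right)} = \frac{1}{c^{2}}$
$\frac{q{\left(173 \right)} + r{\left(-98 \right)}}{19182 + L} = \frac{\frac{65597}{1682} + \frac{1}{9604}}{19182 + 5140} = \frac{\frac{65597}{1682} + \frac{1}{9604}}{24322} = \frac{314997635}{8076964} \cdot \frac{1}{24322} = \frac{314997635}{196447918408}$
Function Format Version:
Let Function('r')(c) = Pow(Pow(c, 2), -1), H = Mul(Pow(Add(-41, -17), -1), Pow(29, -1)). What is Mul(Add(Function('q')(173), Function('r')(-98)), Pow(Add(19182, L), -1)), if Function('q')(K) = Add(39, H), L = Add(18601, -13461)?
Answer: Rational(314997635, 196447918408) ≈ 0.0016035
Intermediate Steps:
L = 5140
H = Rational(-1, 1682) (H = Mul(Pow(-58, -1), Rational(1, 29)) = Mul(Rational(-1, 58), Rational(1, 29)) = Rational(-1, 1682) ≈ -0.00059453)
Function('q')(K) = Rational(65597, 1682) (Function('q')(K) = Add(39, Rational(-1, 1682)) = Rational(65597, 1682))
Function('r')(c) = Pow(c, -2)
Mul(Add(Function('q')(173), Function('r')(-98)), Pow(Add(19182, L), -1)) = Mul(Add(Rational(65597, 1682), Pow(-98, -2)), Pow(Add(19182, 5140), -1)) = Mul(Add(Rational(65597, 1682), Rational(1, 9604)), Pow(24322, -1)) = Mul(Rational(314997635, 8076964), Rational(1, 24322)) = Rational(314997635, 196447918408)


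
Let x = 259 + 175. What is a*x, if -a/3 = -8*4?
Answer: 41664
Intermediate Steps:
a = 96 (a = -(-24)*4 = -3*(-32) = 96)
x = 434
a*x = 96*434 = 41664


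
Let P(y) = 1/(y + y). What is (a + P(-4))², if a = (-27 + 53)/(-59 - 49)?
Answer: 6241/46656 ≈ 0.13377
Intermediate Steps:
a = -13/54 (a = 26/(-108) = 26*(-1/108) = -13/54 ≈ -0.24074)
P(y) = 1/(2*y)
(a + P(-4))² = (-13/54 + (½)/(-4))² = (-13/54 + (½)*(-¼))² = (-13/54 - ⅛)² = (-79/216)² = 6241/46656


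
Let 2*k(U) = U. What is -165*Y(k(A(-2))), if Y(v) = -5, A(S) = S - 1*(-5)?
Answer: 825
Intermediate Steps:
A(S) = 5 + S (A(S) = S + 5 = 5 + S)
k(U) = U/2
-165*Y(k(A(-2))) = -165*(-5) = 825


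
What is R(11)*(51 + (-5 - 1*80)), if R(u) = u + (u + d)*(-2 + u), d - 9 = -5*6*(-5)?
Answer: -52394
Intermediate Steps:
d = 159 (d = 9 - 5*6*(-5) = 9 - 30*(-5) = 9 + 150 = 159)
R(u) = u + (-2 + u)*(159 + u) (R(u) = u + (u + 159)*(-2 + u) = u + (159 + u)*(-2 + u) = u + (-2 + u)*(159 + u))
R(11)*(51 + (-5 - 1*80)) = (-318 + 11² + 158*11)*(51 + (-5 - 1*80)) = (-318 + 121 + 1738)*(51 + (-5 - 80)) = 1541*(51 - 85) = 1541*(-34) = -52394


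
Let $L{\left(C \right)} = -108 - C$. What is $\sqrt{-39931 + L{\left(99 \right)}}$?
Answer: $i \sqrt{40138} \approx 200.34 i$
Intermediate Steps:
$\sqrt{-39931 + L{\left(99 \right)}} = \sqrt{-39931 - 207} = \sqrt{-40138} = i \sqrt{40138}$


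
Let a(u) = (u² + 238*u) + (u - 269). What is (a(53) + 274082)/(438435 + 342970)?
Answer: 17017/45965 ≈ 0.37022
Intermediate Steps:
a(u) = -269 + u² + 239*u (a(u) = (u² + 238*u) + (-269 + u) = -269 + u² + 239*u)
(a(53) + 274082)/(438435 + 342970) = ((-269 + 53² + 239*53) + 274082)/(438435 + 342970) = ((-269 + 2809 + 12667) + 274082)/781405 = (15207 + 274082)*(1/781405) = 289289*(1/781405) = 17017/45965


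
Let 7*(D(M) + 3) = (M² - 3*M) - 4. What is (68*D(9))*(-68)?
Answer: -134096/7 ≈ -19157.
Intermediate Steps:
D(M) = -25/7 - 3*M/7 + M²/7 (D(M) = -3 + ((M² - 3*M) - 4)/7 = -3 + (-4 + M² - 3*M)/7 = -3 + (-4/7 - 3*M/7 + M²/7) = -25/7 - 3*M/7 + M²/7)
(68*D(9))*(-68) = (68*(-25/7 - 3/7*9 + (⅐)*9²))*(-68) = (68*(-25/7 - 27/7 + (⅐)*81))*(-68) = (68*(-25/7 - 27/7 + 81/7))*(-68) = (68*(29/7))*(-68) = (1972/7)*(-68) = -134096/7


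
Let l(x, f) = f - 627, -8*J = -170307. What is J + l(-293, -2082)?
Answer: 148635/8 ≈ 18579.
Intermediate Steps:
J = 170307/8 (J = -1/8*(-170307) = 170307/8 ≈ 21288.)
l(x, f) = -627 + f
J + l(-293, -2082) = 170307/8 + (-627 - 2082) = 170307/8 - 2709 = 148635/8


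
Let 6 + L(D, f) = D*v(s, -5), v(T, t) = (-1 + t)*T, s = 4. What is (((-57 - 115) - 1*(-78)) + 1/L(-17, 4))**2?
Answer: 1427857369/161604 ≈ 8835.5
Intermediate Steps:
v(T, t) = T*(-1 + t)
L(D, f) = -6 - 24*D (L(D, f) = -6 + D*(4*(-1 - 5)) = -6 + D*(4*(-6)) = -6 + D*(-24) = -6 - 24*D)
(((-57 - 115) - 1*(-78)) + 1/L(-17, 4))**2 = (((-57 - 115) - 1*(-78)) + 1/(-6 - 24*(-17)))**2 = ((-172 + 78) + 1/(-6 + 408))**2 = (-94 + 1/402)**2 = (-37787/402)**2 = 1427857369/161604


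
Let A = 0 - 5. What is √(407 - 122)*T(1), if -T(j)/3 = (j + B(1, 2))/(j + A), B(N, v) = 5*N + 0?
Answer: 9*√285/2 ≈ 75.969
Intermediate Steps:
B(N, v) = 5*N
A = -5
T(j) = -3*(5 + j)/(-5 + j) (T(j) = -3*(j + 5*1)/(j - 5) = -3*(j + 5)/(-5 + j) = -3*(5 + j)/(-5 + j))
√(407 - 122)*T(1) = √(407 - 122)*(3*(-5 - 1*1)/(-5 + 1)) = √285*(3*(-5 - 1)/(-4)) = √285*(3*(-¼)*(-6)) = √285*(9/2) = 9*√285/2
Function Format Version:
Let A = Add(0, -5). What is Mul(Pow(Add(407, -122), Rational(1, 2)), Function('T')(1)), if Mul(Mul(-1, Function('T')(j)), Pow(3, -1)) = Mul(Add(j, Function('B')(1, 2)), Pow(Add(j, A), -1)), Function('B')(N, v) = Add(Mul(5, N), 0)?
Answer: Mul(Rational(9, 2), Pow(285, Rational(1, 2))) ≈ 75.969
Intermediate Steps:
Function('B')(N, v) = Mul(5, N)
A = -5
Function('T')(j) = Mul(-3, Pow(Add(-5, j), -1), Add(5, j)) (Function('T')(j) = Mul(-3, Mul(Add(j, Mul(5, 1)), Pow(Add(j, -5), -1))) = Mul(-3, Mul(Add(j, 5), Pow(Add(-5, j), -1))) = Mul(-3, Mul(Add(5, j), Pow(Add(-5, j), -1))) = Mul(-3, Mul(Pow(Add(-5, j), -1), Add(5, j))) = Mul(-3, Pow(Add(-5, j), -1), Add(5, j)))
Mul(Pow(Add(407, -122), Rational(1, 2)), Function('T')(1)) = Mul(Pow(Add(407, -122), Rational(1, 2)), Mul(3, Pow(Add(-5, 1), -1), Add(-5, Mul(-1, 1)))) = Mul(Pow(285, Rational(1, 2)), Mul(3, Pow(-4, -1), Add(-5, -1))) = Mul(Pow(285, Rational(1, 2)), Mul(3, Rational(-1, 4), -6)) = Mul(Pow(285, Rational(1, 2)), Rational(9, 2)) = Mul(Rational(9, 2), Pow(285, Rational(1, 2)))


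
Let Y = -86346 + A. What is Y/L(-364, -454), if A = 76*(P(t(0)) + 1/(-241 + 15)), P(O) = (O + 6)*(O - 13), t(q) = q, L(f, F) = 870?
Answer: -1042700/9831 ≈ -106.06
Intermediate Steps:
P(O) = (-13 + O)*(6 + O) (P(O) = (6 + O)*(-13 + O) = (-13 + O)*(6 + O))
A = -669902/113 (A = 76*((-78 + 0² - 7*0) + 1/(-241 + 15)) = 76*((-78 + 0 + 0) + 1/(-226)) = 76*(-78 - 1/226) = 76*(-17629/226) = -669902/113 ≈ -5928.3)
Y = -10427000/113 (Y = -86346 - 669902/113 = -10427000/113 ≈ -92274.)
Y/L(-364, -454) = -10427000/113/870 = -10427000/113*1/870 = -1042700/9831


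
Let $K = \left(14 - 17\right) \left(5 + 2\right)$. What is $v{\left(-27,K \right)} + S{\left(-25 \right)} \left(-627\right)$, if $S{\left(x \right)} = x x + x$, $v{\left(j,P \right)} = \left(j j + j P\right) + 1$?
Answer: $-374903$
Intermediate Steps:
$K = -21$ ($K = \left(-3\right) 7 = -21$)
$v{\left(j,P \right)} = 1 + j^{2} + P j$ ($v{\left(j,P \right)} = \left(j^{2} + P j\right) + 1 = 1 + j^{2} + P j$)
$S{\left(x \right)} = x + x^{2}$ ($S{\left(x \right)} = x^{2} + x = x + x^{2}$)
$v{\left(-27,K \right)} + S{\left(-25 \right)} \left(-627\right) = \left(1 + \left(-27\right)^{2} - -567\right) + - 25 \left(1 - 25\right) \left(-627\right) = \left(1 + 729 + 567\right) + \left(-25\right) \left(-24\right) \left(-627\right) = 1297 + 600 \left(-627\right) = 1297 - 376200 = -374903$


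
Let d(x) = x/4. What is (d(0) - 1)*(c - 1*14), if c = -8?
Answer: 22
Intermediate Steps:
d(x) = x/4 (d(x) = x*(¼) = x/4)
(d(0) - 1)*(c - 1*14) = ((¼)*0 - 1)*(-8 - 1*14) = (0 - 1)*(-8 - 14) = -1*(-22) = 22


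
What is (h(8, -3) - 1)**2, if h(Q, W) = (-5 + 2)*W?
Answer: 64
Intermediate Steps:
h(Q, W) = -3*W
(h(8, -3) - 1)**2 = (-3*(-3) - 1)**2 = (9 - 1)**2 = 8**2 = 64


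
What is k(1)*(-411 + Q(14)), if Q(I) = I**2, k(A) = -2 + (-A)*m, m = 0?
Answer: 430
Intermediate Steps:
k(A) = -2 (k(A) = -2 - A*0 = -2 + 0 = -2)
k(1)*(-411 + Q(14)) = -2*(-411 + 14**2) = -2*(-411 + 196) = -2*(-215) = 430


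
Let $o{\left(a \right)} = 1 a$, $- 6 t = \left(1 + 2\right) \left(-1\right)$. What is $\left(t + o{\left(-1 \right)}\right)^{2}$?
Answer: $\frac{1}{4} \approx 0.25$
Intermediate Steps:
$t = \frac{1}{2}$ ($t = - \frac{\left(1 + 2\right) \left(-1\right)}{6} = - \frac{3 \left(-1\right)}{6} = \left(- \frac{1}{6}\right) \left(-3\right) = \frac{1}{2} \approx 0.5$)
$o{\left(a \right)} = a$
$\left(t + o{\left(-1 \right)}\right)^{2} = \left(\frac{1}{2} - 1\right)^{2} = \left(- \frac{1}{2}\right)^{2} = \frac{1}{4}$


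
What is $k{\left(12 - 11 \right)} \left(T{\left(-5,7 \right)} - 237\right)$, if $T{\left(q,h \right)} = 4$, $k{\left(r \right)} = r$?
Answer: $-233$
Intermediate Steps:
$k{\left(12 - 11 \right)} \left(T{\left(-5,7 \right)} - 237\right) = \left(12 - 11\right) \left(4 - 237\right) = 1 \left(-233\right) = -233$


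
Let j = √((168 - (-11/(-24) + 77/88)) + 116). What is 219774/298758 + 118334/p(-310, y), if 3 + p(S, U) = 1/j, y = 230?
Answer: -4996496575429/126623599 - 473336*√159/7629 ≈ -40242.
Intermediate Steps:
j = 4*√159/3 (j = √((168 - (-11*(-1/24) + 77*(1/88))) + 116) = √((168 - (11/24 + 7/8)) + 116) = √((168 - 1*4/3) + 116) = √((168 - 4/3) + 116) = √(500/3 + 116) = √(848/3) = 4*√159/3 ≈ 16.813)
p(S, U) = -3 + √159/212 (p(S, U) = -3 + 1/(4*√159/3) = -3 + √159/212)
219774/298758 + 118334/p(-310, y) = 219774/298758 + 118334/(-3 + √159/212) = 219774*(1/298758) + 118334/(-3 + √159/212) = 36629/49793 + 118334/(-3 + √159/212)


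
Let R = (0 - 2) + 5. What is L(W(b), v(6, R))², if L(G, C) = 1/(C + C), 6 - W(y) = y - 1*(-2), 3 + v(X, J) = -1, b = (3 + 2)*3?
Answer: 1/64 ≈ 0.015625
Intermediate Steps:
R = 3 (R = -2 + 5 = 3)
b = 15 (b = 5*3 = 15)
v(X, J) = -4 (v(X, J) = -3 - 1 = -4)
W(y) = 4 - y (W(y) = 6 - (y - 1*(-2)) = 6 - (y + 2) = 6 - (2 + y) = 6 + (-2 - y) = 4 - y)
L(G, C) = 1/(2*C)
L(W(b), v(6, R))² = ((½)/(-4))² = ((½)*(-¼))² = (-⅛)² = 1/64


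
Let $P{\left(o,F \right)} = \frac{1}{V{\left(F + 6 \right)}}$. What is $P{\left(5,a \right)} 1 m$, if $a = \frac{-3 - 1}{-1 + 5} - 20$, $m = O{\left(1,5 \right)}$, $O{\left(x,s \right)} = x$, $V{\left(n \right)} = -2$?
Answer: $- \frac{1}{2} \approx -0.5$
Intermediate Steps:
$m = 1$
$a = -21$ ($a = - \frac{4}{4} - 20 = \left(-4\right) \frac{1}{4} - 20 = -1 - 20 = -21$)
$P{\left(o,F \right)} = - \frac{1}{2}$ ($P{\left(o,F \right)} = \frac{1}{-2} = - \frac{1}{2}$)
$P{\left(5,a \right)} 1 m = \left(- \frac{1}{2}\right) 1 \cdot 1 = \left(- \frac{1}{2}\right) 1 = - \frac{1}{2}$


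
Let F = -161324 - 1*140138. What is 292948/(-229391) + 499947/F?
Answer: -28999433179/9878952806 ≈ -2.9355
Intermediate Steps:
F = -301462 (F = -161324 - 140138 = -301462)
292948/(-229391) + 499947/F = 292948/(-229391) + 499947/(-301462) = 292948*(-1/229391) + 499947*(-1/301462) = -292948/229391 - 71421/43066 = -28999433179/9878952806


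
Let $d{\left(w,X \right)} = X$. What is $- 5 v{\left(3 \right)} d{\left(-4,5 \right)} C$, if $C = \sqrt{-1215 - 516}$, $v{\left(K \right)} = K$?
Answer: $- 75 i \sqrt{1731} \approx - 3120.4 i$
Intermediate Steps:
$C = i \sqrt{1731}$ ($C = \sqrt{-1731} = i \sqrt{1731} \approx 41.605 i$)
$- 5 v{\left(3 \right)} d{\left(-4,5 \right)} C = \left(-5\right) 3 \cdot 5 i \sqrt{1731} = \left(-15\right) 5 i \sqrt{1731} = - 75 i \sqrt{1731}$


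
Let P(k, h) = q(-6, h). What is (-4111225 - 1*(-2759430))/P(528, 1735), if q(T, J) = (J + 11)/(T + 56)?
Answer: -33794875/873 ≈ -38711.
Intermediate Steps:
q(T, J) = (11 + J)/(56 + T)
P(k, h) = 11/50 + h/50 (P(k, h) = (11 + h)/(56 - 6) = (11 + h)/50 = 11/50 + h/50)
(-4111225 - 1*(-2759430))/P(528, 1735) = (-4111225 - 1*(-2759430))/(11/50 + (1/50)*1735) = (-4111225 + 2759430)/(11/50 + 347/10) = -1351795/873/25 = -1351795*25/873 = -33794875/873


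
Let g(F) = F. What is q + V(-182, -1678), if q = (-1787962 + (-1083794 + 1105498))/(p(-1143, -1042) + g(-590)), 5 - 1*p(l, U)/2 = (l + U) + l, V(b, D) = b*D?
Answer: 926909919/3038 ≈ 3.0511e+5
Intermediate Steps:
V(b, D) = D*b
p(l, U) = 10 - 4*l - 2*U (p(l, U) = 10 - 2*((l + U) + l) = 10 - 2*((U + l) + l) = 10 - 2*(U + 2*l) = 10 + (-4*l - 2*U) = 10 - 4*l - 2*U)
q = -883129/3038 (q = (-1787962 + (-1083794 + 1105498))/((10 - 4*(-1143) - 2*(-1042)) - 590) = (-1787962 + 21704)/((10 + 4572 + 2084) - 590) = -1766258/(6666 - 590) = -1766258/6076 = -1766258*1/6076 = -883129/3038 ≈ -290.69)
q + V(-182, -1678) = -883129/3038 - 1678*(-182) = -883129/3038 + 305396 = 926909919/3038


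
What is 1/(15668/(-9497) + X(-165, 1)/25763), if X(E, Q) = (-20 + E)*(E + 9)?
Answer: -244671211/129571264 ≈ -1.8883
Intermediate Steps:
X(E, Q) = (-20 + E)*(9 + E)
1/(15668/(-9497) + X(-165, 1)/25763) = 1/(15668/(-9497) + (-180 + (-165)² - 11*(-165))/25763) = 1/(15668*(-1/9497) + (-180 + 27225 + 1815)*(1/25763)) = 1/(-15668/9497 + 28860*(1/25763)) = 1/(-15668/9497 + 28860/25763) = 1/(-129571264/244671211) = -244671211/129571264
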